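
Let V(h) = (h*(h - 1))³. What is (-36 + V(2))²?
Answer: 784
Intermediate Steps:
V(h) = h³*(-1 + h)³ (V(h) = (h*(-1 + h))³ = h³*(-1 + h)³)
(-36 + V(2))² = (-36 + 2³*(-1 + 2)³)² = (-36 + 8*1³)² = (-36 + 8*1)² = (-36 + 8)² = (-28)² = 784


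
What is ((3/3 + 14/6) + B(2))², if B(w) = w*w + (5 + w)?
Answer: 1849/9 ≈ 205.44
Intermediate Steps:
B(w) = 5 + w + w² (B(w) = w² + (5 + w) = 5 + w + w²)
((3/3 + 14/6) + B(2))² = ((3/3 + 14/6) + (5 + 2 + 2²))² = ((3*(⅓) + 14*(⅙)) + (5 + 2 + 4))² = ((1 + 7/3) + 11)² = (10/3 + 11)² = (43/3)² = 1849/9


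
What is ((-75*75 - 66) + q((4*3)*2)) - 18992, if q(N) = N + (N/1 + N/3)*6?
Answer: -24467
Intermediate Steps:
q(N) = 9*N (q(N) = N + (N*1 + N*(⅓))*6 = N + (N + N/3)*6 = N + (4*N/3)*6 = N + 8*N = 9*N)
((-75*75 - 66) + q((4*3)*2)) - 18992 = ((-75*75 - 66) + 9*((4*3)*2)) - 18992 = ((-5625 - 66) + 9*(12*2)) - 18992 = (-5691 + 9*24) - 18992 = (-5691 + 216) - 18992 = -5475 - 18992 = -24467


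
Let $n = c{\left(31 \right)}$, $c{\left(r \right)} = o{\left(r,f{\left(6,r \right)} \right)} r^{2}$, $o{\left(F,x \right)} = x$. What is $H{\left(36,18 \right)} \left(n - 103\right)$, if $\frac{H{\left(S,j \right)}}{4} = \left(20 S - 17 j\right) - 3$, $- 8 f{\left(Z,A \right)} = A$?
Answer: $- \frac{12582765}{2} \approx -6.2914 \cdot 10^{6}$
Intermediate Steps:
$f{\left(Z,A \right)} = - \frac{A}{8}$
$H{\left(S,j \right)} = -12 - 68 j + 80 S$ ($H{\left(S,j \right)} = 4 \left(\left(20 S - 17 j\right) - 3\right) = 4 \left(\left(- 17 j + 20 S\right) - 3\right) = 4 \left(-3 - 17 j + 20 S\right) = -12 - 68 j + 80 S$)
$c{\left(r \right)} = - \frac{r^{3}}{8}$ ($c{\left(r \right)} = - \frac{r}{8} r^{2} = - \frac{r^{3}}{8}$)
$n = - \frac{29791}{8}$ ($n = - \frac{31^{3}}{8} = \left(- \frac{1}{8}\right) 29791 = - \frac{29791}{8} \approx -3723.9$)
$H{\left(36,18 \right)} \left(n - 103\right) = \left(-12 - 1224 + 80 \cdot 36\right) \left(- \frac{29791}{8} - 103\right) = \left(-12 - 1224 + 2880\right) \left(- \frac{29791}{8} - 103\right) = 1644 \left(- \frac{29791}{8} - 103\right) = 1644 \left(- \frac{30615}{8}\right) = - \frac{12582765}{2}$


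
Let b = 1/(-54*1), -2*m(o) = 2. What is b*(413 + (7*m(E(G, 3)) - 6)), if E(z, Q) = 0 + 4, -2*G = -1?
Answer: -200/27 ≈ -7.4074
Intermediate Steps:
G = 1/2 (G = -1/2*(-1) = 1/2 ≈ 0.50000)
E(z, Q) = 4
m(o) = -1 (m(o) = -1/2*2 = -1)
b = -1/54 (b = 1/(-54) = -1/54 ≈ -0.018519)
b*(413 + (7*m(E(G, 3)) - 6)) = -(413 + (7*(-1) - 6))/54 = -(413 + (-7 - 6))/54 = -(413 - 13)/54 = -1/54*400 = -200/27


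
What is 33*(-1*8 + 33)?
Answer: 825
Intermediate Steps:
33*(-1*8 + 33) = 33*(-8 + 33) = 33*25 = 825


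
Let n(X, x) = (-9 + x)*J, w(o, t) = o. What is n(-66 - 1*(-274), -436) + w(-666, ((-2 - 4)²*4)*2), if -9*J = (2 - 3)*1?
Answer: -6439/9 ≈ -715.44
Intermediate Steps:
J = ⅑ (J = -(2 - 3)/9 = -(-1)/9 = -⅑*(-1) = ⅑ ≈ 0.11111)
n(X, x) = -1 + x/9 (n(X, x) = (-9 + x)*(⅑) = -1 + x/9)
n(-66 - 1*(-274), -436) + w(-666, ((-2 - 4)²*4)*2) = (-1 + (⅑)*(-436)) - 666 = (-1 - 436/9) - 666 = -445/9 - 666 = -6439/9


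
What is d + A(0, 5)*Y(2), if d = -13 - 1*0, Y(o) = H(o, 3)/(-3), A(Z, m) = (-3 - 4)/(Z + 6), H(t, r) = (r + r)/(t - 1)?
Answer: -32/3 ≈ -10.667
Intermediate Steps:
H(t, r) = 2*r/(-1 + t) (H(t, r) = (2*r)/(-1 + t) = 2*r/(-1 + t))
A(Z, m) = -7/(6 + Z)
Y(o) = -2/(-1 + o) (Y(o) = (2*3/(-1 + o))/(-3) = (6/(-1 + o))*(-⅓) = -2/(-1 + o))
d = -13 (d = -13 + 0 = -13)
d + A(0, 5)*Y(2) = -13 + (-7/(6 + 0))*(-2/(-1 + 2)) = -13 + (-7/6)*(-2/1) = -13 + (-7*⅙)*(-2*1) = -13 - 7/6*(-2) = -13 + 7/3 = -32/3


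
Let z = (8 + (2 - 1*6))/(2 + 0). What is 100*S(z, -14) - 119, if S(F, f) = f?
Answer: -1519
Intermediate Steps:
z = 2 (z = (8 + (2 - 6))/2 = (8 - 4)*(½) = 4*(½) = 2)
100*S(z, -14) - 119 = 100*(-14) - 119 = -1400 - 119 = -1519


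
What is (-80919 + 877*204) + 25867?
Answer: 123856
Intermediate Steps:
(-80919 + 877*204) + 25867 = (-80919 + 178908) + 25867 = 97989 + 25867 = 123856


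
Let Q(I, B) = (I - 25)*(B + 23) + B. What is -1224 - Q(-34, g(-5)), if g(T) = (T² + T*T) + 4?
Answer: 3265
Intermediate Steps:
g(T) = 4 + 2*T² (g(T) = (T² + T²) + 4 = 2*T² + 4 = 4 + 2*T²)
Q(I, B) = B + (-25 + I)*(23 + B) (Q(I, B) = (-25 + I)*(23 + B) + B = B + (-25 + I)*(23 + B))
-1224 - Q(-34, g(-5)) = -1224 - (-575 - 24*(4 + 2*(-5)²) + 23*(-34) + (4 + 2*(-5)²)*(-34)) = -1224 - (-575 - 24*(4 + 2*25) - 782 + (4 + 2*25)*(-34)) = -1224 - (-575 - 24*(4 + 50) - 782 + (4 + 50)*(-34)) = -1224 - (-575 - 24*54 - 782 + 54*(-34)) = -1224 - (-575 - 1296 - 782 - 1836) = -1224 - 1*(-4489) = -1224 + 4489 = 3265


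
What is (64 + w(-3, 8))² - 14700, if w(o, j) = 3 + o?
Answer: -10604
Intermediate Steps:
(64 + w(-3, 8))² - 14700 = (64 + (3 - 3))² - 14700 = (64 + 0)² - 14700 = 64² - 14700 = 4096 - 14700 = -10604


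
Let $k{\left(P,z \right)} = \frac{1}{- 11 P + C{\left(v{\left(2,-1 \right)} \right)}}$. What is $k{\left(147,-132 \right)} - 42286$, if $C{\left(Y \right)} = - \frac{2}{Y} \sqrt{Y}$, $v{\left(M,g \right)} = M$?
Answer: $- \frac{110564656099}{2614687} + \frac{\sqrt{2}}{2614687} \approx -42286.0$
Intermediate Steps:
$C{\left(Y \right)} = - \frac{2}{\sqrt{Y}}$
$k{\left(P,z \right)} = \frac{1}{- \sqrt{2} - 11 P}$ ($k{\left(P,z \right)} = \frac{1}{- 11 P - \frac{2}{\sqrt{2}}} = \frac{1}{- 11 P - 2 \frac{\sqrt{2}}{2}} = \frac{1}{- 11 P - \sqrt{2}} = \frac{1}{- \sqrt{2} - 11 P}$)
$k{\left(147,-132 \right)} - 42286 = - \frac{1}{\sqrt{2} + 11 \cdot 147} - 42286 = - \frac{1}{\sqrt{2} + 1617} - 42286 = - \frac{1}{1617 + \sqrt{2}} - 42286 = -42286 - \frac{1}{1617 + \sqrt{2}}$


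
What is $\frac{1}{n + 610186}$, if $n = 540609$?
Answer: $\frac{1}{1150795} \approx 8.6896 \cdot 10^{-7}$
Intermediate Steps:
$\frac{1}{n + 610186} = \frac{1}{540609 + 610186} = \frac{1}{1150795}$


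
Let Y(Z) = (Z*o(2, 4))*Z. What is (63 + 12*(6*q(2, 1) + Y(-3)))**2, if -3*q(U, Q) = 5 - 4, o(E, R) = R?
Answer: 221841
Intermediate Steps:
q(U, Q) = -1/3 (q(U, Q) = -(5 - 4)/3 = -1/3*1 = -1/3)
Y(Z) = 4*Z**2 (Y(Z) = (Z*4)*Z = (4*Z)*Z = 4*Z**2)
(63 + 12*(6*q(2, 1) + Y(-3)))**2 = (63 + 12*(6*(-1/3) + 4*(-3)**2))**2 = (63 + 12*(-2 + 4*9))**2 = (63 + 12*(-2 + 36))**2 = (63 + 12*34)**2 = (63 + 408)**2 = 471**2 = 221841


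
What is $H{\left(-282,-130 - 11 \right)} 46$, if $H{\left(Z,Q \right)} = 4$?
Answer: $184$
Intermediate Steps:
$H{\left(-282,-130 - 11 \right)} 46 = 4 \cdot 46 = 184$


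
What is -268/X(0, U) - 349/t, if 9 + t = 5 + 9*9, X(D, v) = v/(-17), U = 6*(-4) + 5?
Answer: -357443/1463 ≈ -244.32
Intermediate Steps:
U = -19 (U = -24 + 5 = -19)
X(D, v) = -v/17 (X(D, v) = v*(-1/17) = -v/17)
t = 77 (t = -9 + (5 + 9*9) = -9 + (5 + 81) = -9 + 86 = 77)
-268/X(0, U) - 349/t = -268/((-1/17*(-19))) - 349/77 = -268/19/17 - 349*1/77 = -268*17/19 - 349/77 = -4556/19 - 349/77 = -357443/1463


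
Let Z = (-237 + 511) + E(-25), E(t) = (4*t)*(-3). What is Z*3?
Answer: 1722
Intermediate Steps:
E(t) = -12*t
Z = 574 (Z = (-237 + 511) - 12*(-25) = 274 + 300 = 574)
Z*3 = 574*3 = 1722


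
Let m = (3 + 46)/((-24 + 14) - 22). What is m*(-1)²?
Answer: -49/32 ≈ -1.5313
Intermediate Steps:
m = -49/32 (m = 49/(-10 - 22) = 49/(-32) = 49*(-1/32) = -49/32 ≈ -1.5313)
m*(-1)² = -49/32*(-1)² = -49/32*1 = -49/32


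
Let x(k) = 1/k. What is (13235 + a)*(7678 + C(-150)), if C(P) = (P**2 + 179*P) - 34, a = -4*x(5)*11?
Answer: 217835514/5 ≈ 4.3567e+7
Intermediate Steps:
a = -44/5 (a = -4/5*11 = -44/5 ≈ -8.8000)
C(P) = -34 + P**2 + 179*P
(13235 + a)*(7678 + C(-150)) = (13235 - 44/5)*(7678 + (-34 + (-150)**2 + 179*(-150))) = 66131*(7678 + (-34 + 22500 - 26850))/5 = 66131*(7678 - 4384)/5 = (66131/5)*3294 = 217835514/5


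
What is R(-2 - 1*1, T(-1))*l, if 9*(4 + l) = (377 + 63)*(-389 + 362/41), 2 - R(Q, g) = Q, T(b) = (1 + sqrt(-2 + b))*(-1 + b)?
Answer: -34298780/369 ≈ -92951.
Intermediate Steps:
R(Q, g) = 2 - Q
l = -6859756/369 (l = -4 + ((377 + 63)*(-389 + 362/41))/9 = -4 + (440*(-389 + 362*(1/41)))/9 = -4 + (440*(-389 + 362/41))/9 = -4 + (440*(-15587/41))/9 = -4 + (1/9)*(-6858280/41) = -4 - 6858280/369 = -6859756/369 ≈ -18590.)
R(-2 - 1*1, T(-1))*l = (2 - (-2 - 1*1))*(-6859756/369) = (2 - (-2 - 1))*(-6859756/369) = (2 - 1*(-3))*(-6859756/369) = (2 + 3)*(-6859756/369) = 5*(-6859756/369) = -34298780/369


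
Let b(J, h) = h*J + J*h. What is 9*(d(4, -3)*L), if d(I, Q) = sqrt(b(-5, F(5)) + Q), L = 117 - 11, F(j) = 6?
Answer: 2862*I*sqrt(7) ≈ 7572.1*I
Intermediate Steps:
L = 106
b(J, h) = 2*J*h (b(J, h) = J*h + J*h = 2*J*h)
d(I, Q) = sqrt(-60 + Q) (d(I, Q) = sqrt(2*(-5)*6 + Q) = sqrt(-60 + Q))
9*(d(4, -3)*L) = 9*(sqrt(-60 - 3)*106) = 9*(sqrt(-63)*106) = 9*((3*I*sqrt(7))*106) = 9*(318*I*sqrt(7)) = 2862*I*sqrt(7)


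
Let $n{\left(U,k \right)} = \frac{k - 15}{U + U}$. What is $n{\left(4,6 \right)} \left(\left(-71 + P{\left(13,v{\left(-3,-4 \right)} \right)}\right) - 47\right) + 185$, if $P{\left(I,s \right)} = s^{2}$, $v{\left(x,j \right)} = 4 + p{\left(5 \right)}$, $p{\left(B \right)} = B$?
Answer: $\frac{1813}{8} \approx 226.63$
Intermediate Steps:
$v{\left(x,j \right)} = 9$ ($v{\left(x,j \right)} = 4 + 5 = 9$)
$n{\left(U,k \right)} = \frac{-15 + k}{2 U}$
$n{\left(4,6 \right)} \left(\left(-71 + P{\left(13,v{\left(-3,-4 \right)} \right)}\right) - 47\right) + 185 = \frac{-15 + 6}{2 \cdot 4} \left(\left(-71 + 9^{2}\right) - 47\right) + 185 = \frac{1}{2} \cdot \frac{1}{4} \left(-9\right) \left(\left(-71 + 81\right) - 47\right) + 185 = - \frac{9 \left(10 - 47\right)}{8} + 185 = \left(- \frac{9}{8}\right) \left(-37\right) + 185 = \frac{333}{8} + 185 = \frac{1813}{8}$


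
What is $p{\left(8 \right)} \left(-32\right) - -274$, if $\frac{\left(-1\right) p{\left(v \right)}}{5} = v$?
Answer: $1554$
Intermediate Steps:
$p{\left(v \right)} = - 5 v$
$p{\left(8 \right)} \left(-32\right) - -274 = \left(-5\right) 8 \left(-32\right) - -274 = \left(-40\right) \left(-32\right) + \left(-997 + 1271\right) = 1280 + 274 = 1554$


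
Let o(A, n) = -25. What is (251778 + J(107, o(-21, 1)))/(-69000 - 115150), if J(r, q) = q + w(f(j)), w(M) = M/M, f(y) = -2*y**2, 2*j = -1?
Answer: -125877/92075 ≈ -1.3671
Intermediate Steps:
j = -1/2 (j = (1/2)*(-1) = -1/2 ≈ -0.50000)
w(M) = 1
J(r, q) = 1 + q (J(r, q) = q + 1 = 1 + q)
(251778 + J(107, o(-21, 1)))/(-69000 - 115150) = (251778 + (1 - 25))/(-69000 - 115150) = (251778 - 24)/(-184150) = 251754*(-1/184150) = -125877/92075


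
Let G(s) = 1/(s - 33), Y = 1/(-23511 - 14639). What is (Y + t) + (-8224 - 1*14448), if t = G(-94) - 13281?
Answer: -174194120927/4845050 ≈ -35953.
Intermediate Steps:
Y = -1/38150 (Y = 1/(-38150) = -1/38150 ≈ -2.6212e-5)
G(s) = 1/(-33 + s)
t = -1686688/127 (t = 1/(-33 - 94) - 13281 = 1/(-127) - 13281 = -1/127 - 13281 = -1686688/127 ≈ -13281.)
(Y + t) + (-8224 - 1*14448) = (-1/38150 - 1686688/127) + (-8224 - 1*14448) = -64347147327/4845050 + (-8224 - 14448) = -64347147327/4845050 - 22672 = -174194120927/4845050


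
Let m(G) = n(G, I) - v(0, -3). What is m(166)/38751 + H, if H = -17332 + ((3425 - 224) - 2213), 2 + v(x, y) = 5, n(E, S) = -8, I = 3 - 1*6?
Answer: -633346355/38751 ≈ -16344.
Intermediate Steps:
I = -3 (I = 3 - 6 = -3)
v(x, y) = 3 (v(x, y) = -2 + 5 = 3)
m(G) = -11 (m(G) = -8 - 1*3 = -8 - 3 = -11)
H = -16344 (H = -17332 + (3201 - 2213) = -17332 + 988 = -16344)
m(166)/38751 + H = -11/38751 - 16344 = -633346355/38751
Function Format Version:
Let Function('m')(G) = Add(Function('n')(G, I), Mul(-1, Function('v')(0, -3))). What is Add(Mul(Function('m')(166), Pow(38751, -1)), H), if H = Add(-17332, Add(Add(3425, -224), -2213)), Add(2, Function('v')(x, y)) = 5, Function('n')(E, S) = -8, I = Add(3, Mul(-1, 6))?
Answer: Rational(-633346355, 38751) ≈ -16344.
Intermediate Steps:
I = -3 (I = Add(3, -6) = -3)
Function('v')(x, y) = 3 (Function('v')(x, y) = Add(-2, 5) = 3)
Function('m')(G) = -11 (Function('m')(G) = Add(-8, Mul(-1, 3)) = Add(-8, -3) = -11)
H = -16344 (H = Add(-17332, Add(3201, -2213)) = Add(-17332, 988) = -16344)
Add(Mul(Function('m')(166), Pow(38751, -1)), H) = Add(Mul(-11, Pow(38751, -1)), -16344) = Add(Mul(-11, Rational(1, 38751)), -16344) = Add(Rational(-11, 38751), -16344) = Rational(-633346355, 38751)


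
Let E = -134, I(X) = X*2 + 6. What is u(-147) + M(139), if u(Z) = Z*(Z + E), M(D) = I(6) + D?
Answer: 41464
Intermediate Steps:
I(X) = 6 + 2*X (I(X) = 2*X + 6 = 6 + 2*X)
M(D) = 18 + D (M(D) = (6 + 2*6) + D = (6 + 12) + D = 18 + D)
u(Z) = Z*(-134 + Z) (u(Z) = Z*(Z - 134) = Z*(-134 + Z))
u(-147) + M(139) = -147*(-134 - 147) + (18 + 139) = -147*(-281) + 157 = 41307 + 157 = 41464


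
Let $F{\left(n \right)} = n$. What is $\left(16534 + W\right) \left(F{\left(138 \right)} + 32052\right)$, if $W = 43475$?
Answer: $1931689710$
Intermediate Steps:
$\left(16534 + W\right) \left(F{\left(138 \right)} + 32052\right) = \left(16534 + 43475\right) \left(138 + 32052\right) = 60009 \cdot 32190 = 1931689710$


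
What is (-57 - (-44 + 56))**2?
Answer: 4761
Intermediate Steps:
(-57 - (-44 + 56))**2 = (-57 - 1*12)**2 = (-57 - 12)**2 = (-69)**2 = 4761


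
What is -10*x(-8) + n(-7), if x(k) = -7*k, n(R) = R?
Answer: -567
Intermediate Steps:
-10*x(-8) + n(-7) = -(-70)*(-8) - 7 = -10*56 - 7 = -560 - 7 = -567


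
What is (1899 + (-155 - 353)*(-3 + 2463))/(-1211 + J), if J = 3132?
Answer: -1247781/1921 ≈ -649.55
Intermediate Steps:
(1899 + (-155 - 353)*(-3 + 2463))/(-1211 + J) = (1899 + (-155 - 353)*(-3 + 2463))/(-1211 + 3132) = (1899 - 508*2460)/1921 = (1899 - 1249680)*(1/1921) = -1247781*1/1921 = -1247781/1921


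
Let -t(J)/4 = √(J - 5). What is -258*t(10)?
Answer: 1032*√5 ≈ 2307.6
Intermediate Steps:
t(J) = -4*√(-5 + J) (t(J) = -4*√(J - 5) = -4*√(-5 + J))
-258*t(10) = -(-1032)*√(-5 + 10) = -(-1032)*√5 = 1032*√5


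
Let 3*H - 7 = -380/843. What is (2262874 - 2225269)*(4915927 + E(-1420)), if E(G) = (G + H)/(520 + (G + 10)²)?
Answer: 61981258660584753107/335281332 ≈ 1.8486e+11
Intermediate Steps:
H = 5521/2529 (H = 7/3 + (-380/843)/3 = 7/3 + (-380*1/843)/3 = 7/3 + (⅓)*(-380/843) = 7/3 - 380/2529 = 5521/2529 ≈ 2.1831)
E(G) = (5521/2529 + G)/(520 + (10 + G)²) (E(G) = (G + 5521/2529)/(520 + (G + 10)²) = (5521/2529 + G)/(520 + (10 + G)²))
(2262874 - 2225269)*(4915927 + E(-1420)) = (2262874 - 2225269)*(4915927 + (5521/2529 - 1420)/(520 + (10 - 1420)²)) = 37605*(4915927 - 3585659/2529/(520 + (-1410)²)) = 37605*(4915927 - 3585659/2529/(520 + 1988100)) = 37605*(4915927 - 3585659/2529/1988620) = 37605*(4915927 + (1/1988620)*(-3585659/2529)) = 37605*(4915927 - 3585659/5029219980) = 37605*(24723278285035801/5029219980) = 61981258660584753107/335281332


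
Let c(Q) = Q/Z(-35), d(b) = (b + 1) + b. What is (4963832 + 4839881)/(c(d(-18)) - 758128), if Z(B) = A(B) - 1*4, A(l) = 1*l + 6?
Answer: -323522529/25018189 ≈ -12.931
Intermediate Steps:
A(l) = 6 + l (A(l) = l + 6 = 6 + l)
Z(B) = 2 + B (Z(B) = (6 + B) - 1*4 = (6 + B) - 4 = 2 + B)
d(b) = 1 + 2*b (d(b) = (1 + b) + b = 1 + 2*b)
c(Q) = -Q/33 (c(Q) = Q/(2 - 35) = Q/(-33) = Q*(-1/33) = -Q/33)
(4963832 + 4839881)/(c(d(-18)) - 758128) = (4963832 + 4839881)/(-(1 + 2*(-18))/33 - 758128) = 9803713/(-(1 - 36)/33 - 758128) = 9803713/(-1/33*(-35) - 758128) = 9803713/(35/33 - 758128) = 9803713/(-25018189/33) = 9803713*(-33/25018189) = -323522529/25018189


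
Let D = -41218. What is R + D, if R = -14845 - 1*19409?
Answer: -75472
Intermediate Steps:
R = -34254 (R = -14845 - 19409 = -34254)
R + D = -34254 - 41218 = -75472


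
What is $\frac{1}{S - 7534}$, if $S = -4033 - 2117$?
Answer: $- \frac{1}{13684} \approx -7.3078 \cdot 10^{-5}$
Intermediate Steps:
$S = -6150$ ($S = -4033 - 2117 = -6150$)
$\frac{1}{S - 7534} = \frac{1}{-6150 - 7534} = \frac{1}{-13684} = - \frac{1}{13684}$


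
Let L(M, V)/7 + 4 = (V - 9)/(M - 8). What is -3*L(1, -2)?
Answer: 51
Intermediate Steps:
L(M, V) = -28 + 7*(-9 + V)/(-8 + M) (L(M, V) = -28 + 7*((V - 9)/(M - 8)) = -28 + 7*((-9 + V)/(-8 + M)) = -28 + 7*(-9 + V)/(-8 + M))
-3*L(1, -2) = -21*(23 - 2 - 4*1)/(-8 + 1) = -21*(23 - 2 - 4)/(-7) = -21*(-1)*17/7 = -3*(-17) = 51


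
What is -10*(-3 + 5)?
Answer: -20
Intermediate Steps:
-10*(-3 + 5) = -10*2 = -20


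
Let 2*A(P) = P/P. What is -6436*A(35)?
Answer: -3218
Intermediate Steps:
A(P) = ½ (A(P) = (P/P)/2 = (½)*1 = ½)
-6436*A(35) = -6436*½ = -3218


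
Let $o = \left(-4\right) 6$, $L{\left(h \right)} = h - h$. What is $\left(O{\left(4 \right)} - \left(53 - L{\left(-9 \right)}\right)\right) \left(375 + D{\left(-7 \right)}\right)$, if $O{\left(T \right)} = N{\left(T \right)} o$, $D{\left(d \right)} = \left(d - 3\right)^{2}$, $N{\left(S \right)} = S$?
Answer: $-70775$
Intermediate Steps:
$L{\left(h \right)} = 0$
$o = -24$
$D{\left(d \right)} = \left(-3 + d\right)^{2}$
$O{\left(T \right)} = - 24 T$ ($O{\left(T \right)} = T \left(-24\right) = - 24 T$)
$\left(O{\left(4 \right)} - \left(53 - L{\left(-9 \right)}\right)\right) \left(375 + D{\left(-7 \right)}\right) = \left(\left(-24\right) 4 - \left(53 - 0\right)\right) \left(375 + \left(-3 - 7\right)^{2}\right) = \left(-96 - \left(53 + 0\right)\right) \left(375 + \left(-10\right)^{2}\right) = \left(-96 - 53\right) \left(375 + 100\right) = \left(-96 - 53\right) 475 = \left(-149\right) 475 = -70775$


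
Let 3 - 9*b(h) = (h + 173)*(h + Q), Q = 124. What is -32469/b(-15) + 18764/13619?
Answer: 4302855115/234505561 ≈ 18.349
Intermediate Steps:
b(h) = 1/3 - (124 + h)*(173 + h)/9 (b(h) = 1/3 - (h + 173)*(h + 124)/9 = 1/3 - (173 + h)*(124 + h)/9 = 1/3 - (124 + h)*(173 + h)/9)
-32469/b(-15) + 18764/13619 = -32469/(-21449/9 - 33*(-15) - 1/9*(-15)**2) + 18764/13619 = -32469/(-21449/9 + 495 - 1/9*225) + 18764*(1/13619) = -32469/(-21449/9 + 495 - 25) + 18764/13619 = -32469/(-17219/9) + 18764/13619 = -32469*(-9/17219) + 18764/13619 = 292221/17219 + 18764/13619 = 4302855115/234505561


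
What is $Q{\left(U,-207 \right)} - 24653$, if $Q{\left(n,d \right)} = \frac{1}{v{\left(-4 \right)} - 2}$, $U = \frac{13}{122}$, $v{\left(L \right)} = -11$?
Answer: $- \frac{320490}{13} \approx -24653.0$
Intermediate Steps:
$U = \frac{13}{122}$ ($U = 13 \cdot \frac{1}{122} = \frac{13}{122} \approx 0.10656$)
$Q{\left(n,d \right)} = - \frac{1}{13}$ ($Q{\left(n,d \right)} = \frac{1}{-11 - 2} = \frac{1}{-13} = - \frac{1}{13}$)
$Q{\left(U,-207 \right)} - 24653 = - \frac{1}{13} - 24653 = - \frac{320490}{13}$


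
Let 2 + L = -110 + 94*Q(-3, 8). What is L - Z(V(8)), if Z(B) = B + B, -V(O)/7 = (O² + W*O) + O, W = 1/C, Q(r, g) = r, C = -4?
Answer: 586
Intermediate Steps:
W = -¼ (W = 1/(-4) = -¼ ≈ -0.25000)
L = -394 (L = -2 + (-110 + 94*(-3)) = -2 + (-110 - 282) = -2 - 392 = -394)
V(O) = -7*O² - 21*O/4 (V(O) = -7*((O² - O/4) + O) = -7*(O² + 3*O/4) = -7*O² - 21*O/4)
Z(B) = 2*B
L - Z(V(8)) = -394 - 2*(-7/4*8*(3 + 4*8)) = -394 - 2*(-7/4*8*(3 + 32)) = -394 - 2*(-7/4*8*35) = -394 - 2*(-490) = -394 - 1*(-980) = -394 + 980 = 586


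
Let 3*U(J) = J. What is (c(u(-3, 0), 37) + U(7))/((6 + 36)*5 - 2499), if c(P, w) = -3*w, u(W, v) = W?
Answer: 326/6867 ≈ 0.047473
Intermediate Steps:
U(J) = J/3
(c(u(-3, 0), 37) + U(7))/((6 + 36)*5 - 2499) = (-3*37 + (1/3)*7)/((6 + 36)*5 - 2499) = (-111 + 7/3)/(42*5 - 2499) = -326/(3*(210 - 2499)) = -326/3/(-2289) = -326/3*(-1/2289) = 326/6867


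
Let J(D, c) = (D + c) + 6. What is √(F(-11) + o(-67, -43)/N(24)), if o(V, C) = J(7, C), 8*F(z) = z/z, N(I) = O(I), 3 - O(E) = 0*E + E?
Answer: √1218/28 ≈ 1.2464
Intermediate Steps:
J(D, c) = 6 + D + c
O(E) = 3 - E (O(E) = 3 - (0*E + E) = 3 - (0 + E) = 3 - E)
N(I) = 3 - I
F(z) = ⅛ (F(z) = (z/z)/8 = (⅛)*1 = ⅛)
o(V, C) = 13 + C (o(V, C) = 6 + 7 + C = 13 + C)
√(F(-11) + o(-67, -43)/N(24)) = √(⅛ + (13 - 43)/(3 - 1*24)) = √(⅛ - 30/(3 - 24)) = √(⅛ - 30/(-21)) = √(⅛ - 30*(-1/21)) = √(⅛ + 10/7) = √(87/56) = √1218/28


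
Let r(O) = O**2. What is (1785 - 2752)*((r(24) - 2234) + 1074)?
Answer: 564728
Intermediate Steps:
(1785 - 2752)*((r(24) - 2234) + 1074) = (1785 - 2752)*((24**2 - 2234) + 1074) = -967*((576 - 2234) + 1074) = -967*(-1658 + 1074) = -967*(-584) = 564728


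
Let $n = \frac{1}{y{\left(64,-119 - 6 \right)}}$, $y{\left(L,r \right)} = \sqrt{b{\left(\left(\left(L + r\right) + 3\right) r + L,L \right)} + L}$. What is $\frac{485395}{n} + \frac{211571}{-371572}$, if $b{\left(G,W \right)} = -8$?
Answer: $- \frac{211571}{371572} + 970790 \sqrt{14} \approx 3.6324 \cdot 10^{6}$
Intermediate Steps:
$y{\left(L,r \right)} = \sqrt{-8 + L}$
$n = \frac{\sqrt{14}}{28}$ ($n = \frac{1}{\sqrt{-8 + 64}} = \frac{1}{\sqrt{56}} = \frac{1}{2 \sqrt{14}} = \frac{\sqrt{14}}{28} \approx 0.13363$)
$\frac{485395}{n} + \frac{211571}{-371572} = \frac{485395}{\frac{1}{28} \sqrt{14}} + \frac{211571}{-371572} = 485395 \cdot 2 \sqrt{14} + 211571 \left(- \frac{1}{371572}\right) = 970790 \sqrt{14} - \frac{211571}{371572} = - \frac{211571}{371572} + 970790 \sqrt{14}$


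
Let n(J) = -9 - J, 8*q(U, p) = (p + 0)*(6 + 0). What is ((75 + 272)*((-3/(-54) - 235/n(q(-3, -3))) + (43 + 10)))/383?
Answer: 1646515/20682 ≈ 79.611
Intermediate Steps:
q(U, p) = 3*p/4 (q(U, p) = ((p + 0)*(6 + 0))/8 = (p*6)/8 = (6*p)/8 = 3*p/4)
((75 + 272)*((-3/(-54) - 235/n(q(-3, -3))) + (43 + 10)))/383 = ((75 + 272)*((-3/(-54) - 235/(-9 - 3*(-3)/4)) + (43 + 10)))/383 = (347*((-3*(-1/54) - 235/(-9 - 1*(-9/4))) + 53))*(1/383) = (347*((1/18 - 235/(-9 + 9/4)) + 53))*(1/383) = (347*((1/18 - 235/(-27/4)) + 53))*(1/383) = (347*((1/18 - 235*(-4/27)) + 53))*(1/383) = (347*((1/18 + 940/27) + 53))*(1/383) = (347*(1883/54 + 53))*(1/383) = (347*(4745/54))*(1/383) = (1646515/54)*(1/383) = 1646515/20682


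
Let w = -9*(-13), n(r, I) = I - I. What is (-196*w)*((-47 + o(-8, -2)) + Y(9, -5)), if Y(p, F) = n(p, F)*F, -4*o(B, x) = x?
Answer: 1066338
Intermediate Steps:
n(r, I) = 0
o(B, x) = -x/4
w = 117
Y(p, F) = 0 (Y(p, F) = 0*F = 0)
(-196*w)*((-47 + o(-8, -2)) + Y(9, -5)) = (-196*117)*((-47 - ¼*(-2)) + 0) = -22932*((-47 + ½) + 0) = -22932*(-93/2 + 0) = -22932*(-93/2) = 1066338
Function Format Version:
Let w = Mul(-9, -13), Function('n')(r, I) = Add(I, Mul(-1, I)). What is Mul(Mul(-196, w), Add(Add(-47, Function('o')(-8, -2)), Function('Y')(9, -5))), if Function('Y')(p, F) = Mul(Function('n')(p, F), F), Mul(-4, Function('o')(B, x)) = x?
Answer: 1066338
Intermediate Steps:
Function('n')(r, I) = 0
Function('o')(B, x) = Mul(Rational(-1, 4), x)
w = 117
Function('Y')(p, F) = 0 (Function('Y')(p, F) = Mul(0, F) = 0)
Mul(Mul(-196, w), Add(Add(-47, Function('o')(-8, -2)), Function('Y')(9, -5))) = Mul(Mul(-196, 117), Add(Add(-47, Mul(Rational(-1, 4), -2)), 0)) = Mul(-22932, Add(Add(-47, Rational(1, 2)), 0)) = Mul(-22932, Add(Rational(-93, 2), 0)) = Mul(-22932, Rational(-93, 2)) = 1066338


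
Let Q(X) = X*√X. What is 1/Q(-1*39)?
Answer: I*√39/1521 ≈ 0.0041059*I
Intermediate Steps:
Q(X) = X^(3/2)
1/Q(-1*39) = 1/((-1*39)^(3/2)) = 1/((-39)^(3/2)) = 1/(-39*I*√39) = I*√39/1521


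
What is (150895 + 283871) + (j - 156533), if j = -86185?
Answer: 192048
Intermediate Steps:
(150895 + 283871) + (j - 156533) = (150895 + 283871) + (-86185 - 156533) = 434766 - 242718 = 192048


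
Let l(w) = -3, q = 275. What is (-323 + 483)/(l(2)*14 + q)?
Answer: 160/233 ≈ 0.68670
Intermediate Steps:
(-323 + 483)/(l(2)*14 + q) = (-323 + 483)/(-3*14 + 275) = 160/(-42 + 275) = 160/233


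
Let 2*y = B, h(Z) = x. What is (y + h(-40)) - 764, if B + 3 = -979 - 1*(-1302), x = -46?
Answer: -650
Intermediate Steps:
h(Z) = -46
B = 320 (B = -3 + (-979 - 1*(-1302)) = -3 + (-979 + 1302) = -3 + 323 = 320)
y = 160 (y = (1/2)*320 = 160)
(y + h(-40)) - 764 = (160 - 46) - 764 = 114 - 764 = -650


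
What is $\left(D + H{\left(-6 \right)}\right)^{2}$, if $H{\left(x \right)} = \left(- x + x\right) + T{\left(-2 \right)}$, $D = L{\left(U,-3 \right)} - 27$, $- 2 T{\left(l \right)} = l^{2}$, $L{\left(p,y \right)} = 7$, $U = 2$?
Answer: $484$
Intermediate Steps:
$T{\left(l \right)} = - \frac{l^{2}}{2}$
$D = -20$ ($D = 7 - 27 = -20$)
$H{\left(x \right)} = -2$ ($H{\left(x \right)} = \left(- x + x\right) - \frac{\left(-2\right)^{2}}{2} = 0 - 2 = -2$)
$\left(D + H{\left(-6 \right)}\right)^{2} = \left(-20 - 2\right)^{2} = \left(-22\right)^{2} = 484$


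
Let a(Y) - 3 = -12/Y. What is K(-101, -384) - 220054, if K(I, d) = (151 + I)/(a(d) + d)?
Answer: -2682679914/12191 ≈ -2.2005e+5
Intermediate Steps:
a(Y) = 3 - 12/Y
K(I, d) = (151 + I)/(3 + d - 12/d) (K(I, d) = (151 + I)/((3 - 12/d) + d) = (151 + I)/(3 + d - 12/d))
K(-101, -384) - 220054 = -384*(151 - 101)/(-12 + (-384)² + 3*(-384)) - 220054 = -384*50/(-12 + 147456 - 1152) - 220054 = -384*50/146292 - 220054 = -384*1/146292*50 - 220054 = -1600/12191 - 220054 = -2682679914/12191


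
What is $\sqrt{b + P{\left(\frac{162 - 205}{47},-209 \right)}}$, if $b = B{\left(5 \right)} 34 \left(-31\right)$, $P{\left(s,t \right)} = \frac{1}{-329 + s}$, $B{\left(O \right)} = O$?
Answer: $\frac{i \sqrt{1267098638502}}{15506} \approx 72.595 i$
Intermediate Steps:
$b = -5270$ ($b = 5 \cdot 34 \left(-31\right) = 170 \left(-31\right) = -5270$)
$\sqrt{b + P{\left(\frac{162 - 205}{47},-209 \right)}} = \sqrt{-5270 + \frac{1}{-329 + \frac{162 - 205}{47}}} = \sqrt{-5270 + \frac{1}{-329 - \frac{43}{47}}} = \sqrt{-5270 + \frac{1}{- \frac{15506}{47}}} = \sqrt{-5270 - \frac{47}{15506}} = \sqrt{- \frac{81716667}{15506}} = \frac{i \sqrt{1267098638502}}{15506}$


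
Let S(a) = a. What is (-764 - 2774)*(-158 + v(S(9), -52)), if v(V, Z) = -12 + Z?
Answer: 785436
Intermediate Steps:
(-764 - 2774)*(-158 + v(S(9), -52)) = (-764 - 2774)*(-158 + (-12 - 52)) = -3538*(-158 - 64) = -3538*(-222) = 785436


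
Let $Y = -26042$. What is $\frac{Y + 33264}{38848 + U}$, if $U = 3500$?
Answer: $\frac{3611}{21174} \approx 0.17054$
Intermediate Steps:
$\frac{Y + 33264}{38848 + U} = \frac{-26042 + 33264}{38848 + 3500} = \frac{7222}{42348} = 7222 \cdot \frac{1}{42348} = \frac{3611}{21174}$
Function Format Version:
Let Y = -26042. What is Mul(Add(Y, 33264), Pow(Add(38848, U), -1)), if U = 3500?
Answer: Rational(3611, 21174) ≈ 0.17054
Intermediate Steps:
Mul(Add(Y, 33264), Pow(Add(38848, U), -1)) = Mul(Add(-26042, 33264), Pow(Add(38848, 3500), -1)) = Mul(7222, Pow(42348, -1)) = Mul(7222, Rational(1, 42348)) = Rational(3611, 21174)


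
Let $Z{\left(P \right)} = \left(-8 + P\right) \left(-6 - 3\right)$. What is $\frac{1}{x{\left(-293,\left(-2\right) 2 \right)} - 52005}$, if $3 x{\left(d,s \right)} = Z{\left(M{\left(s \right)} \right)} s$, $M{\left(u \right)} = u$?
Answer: $- \frac{1}{52149} \approx -1.9176 \cdot 10^{-5}$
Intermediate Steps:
$Z{\left(P \right)} = 72 - 9 P$ ($Z{\left(P \right)} = \left(-8 + P\right) \left(-9\right) = 72 - 9 P$)
$x{\left(d,s \right)} = \frac{s \left(72 - 9 s\right)}{3}$ ($x{\left(d,s \right)} = \frac{\left(72 - 9 s\right) s}{3} = \frac{s \left(72 - 9 s\right)}{3}$)
$\frac{1}{x{\left(-293,\left(-2\right) 2 \right)} - 52005} = \frac{1}{3 \left(\left(-2\right) 2\right) \left(8 - \left(-2\right) 2\right) - 52005} = \frac{1}{3 \left(-4\right) \left(8 - -4\right) - 52005} = \frac{1}{3 \left(-4\right) \left(8 + 4\right) - 52005} = \frac{1}{3 \left(-4\right) 12 - 52005} = \frac{1}{-144 - 52005} = \frac{1}{-52149} = - \frac{1}{52149}$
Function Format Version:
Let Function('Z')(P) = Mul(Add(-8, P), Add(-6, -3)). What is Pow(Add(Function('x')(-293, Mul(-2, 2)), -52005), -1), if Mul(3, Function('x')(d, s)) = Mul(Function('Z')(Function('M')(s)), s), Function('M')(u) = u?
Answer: Rational(-1, 52149) ≈ -1.9176e-5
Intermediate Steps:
Function('Z')(P) = Add(72, Mul(-9, P)) (Function('Z')(P) = Mul(Add(-8, P), -9) = Add(72, Mul(-9, P)))
Function('x')(d, s) = Mul(Rational(1, 3), s, Add(72, Mul(-9, s))) (Function('x')(d, s) = Mul(Rational(1, 3), Mul(Add(72, Mul(-9, s)), s)) = Mul(Rational(1, 3), Mul(s, Add(72, Mul(-9, s)))) = Mul(Rational(1, 3), s, Add(72, Mul(-9, s))))
Pow(Add(Function('x')(-293, Mul(-2, 2)), -52005), -1) = Pow(Add(Mul(3, Mul(-2, 2), Add(8, Mul(-1, Mul(-2, 2)))), -52005), -1) = Pow(Add(Mul(3, -4, Add(8, Mul(-1, -4))), -52005), -1) = Pow(Add(Mul(3, -4, Add(8, 4)), -52005), -1) = Pow(Add(Mul(3, -4, 12), -52005), -1) = Pow(Add(-144, -52005), -1) = Pow(-52149, -1) = Rational(-1, 52149)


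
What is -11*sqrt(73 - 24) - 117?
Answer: -194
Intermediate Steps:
-11*sqrt(73 - 24) - 117 = -11*sqrt(49) - 117 = -11*7 - 117 = -77 - 117 = -194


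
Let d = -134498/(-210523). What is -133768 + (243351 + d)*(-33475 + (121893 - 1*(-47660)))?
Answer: 6971399787546874/210523 ≈ 3.3115e+10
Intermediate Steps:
d = 134498/210523 (d = -134498*(-1/210523) = 134498/210523 ≈ 0.63888)
-133768 + (243351 + d)*(-33475 + (121893 - 1*(-47660))) = -133768 + (243351 + 134498/210523)*(-33475 + (121893 - 1*(-47660))) = -133768 + 51231117071*(-33475 + (121893 + 47660))/210523 = -133768 + 51231117071*(-33475 + 169553)/210523 = -133768 + (51231117071/210523)*136078 = -133768 + 6971427948787538/210523 = 6971399787546874/210523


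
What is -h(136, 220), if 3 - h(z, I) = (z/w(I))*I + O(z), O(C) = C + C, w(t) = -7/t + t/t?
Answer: 6639697/213 ≈ 31172.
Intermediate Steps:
w(t) = 1 - 7/t (w(t) = -7/t + 1 = 1 - 7/t)
O(C) = 2*C
h(z, I) = 3 - 2*z - z*I²/(-7 + I) (h(z, I) = 3 - ((z/(((-7 + I)/I)))*I + 2*z) = 3 - (((I/(-7 + I))*z)*I + 2*z) = 3 - ((I*z/(-7 + I))*I + 2*z) = 3 - (z*I²/(-7 + I) + 2*z) = 3 - (2*z + z*I²/(-7 + I)) = 3 + (-2*z - z*I²/(-7 + I)) = 3 - 2*z - z*I²/(-7 + I))
-h(136, 220) = -((-7 + 220)*(3 - 2*136) - 1*136*220²)/(-7 + 220) = -(213*(3 - 272) - 1*136*48400)/213 = -(213*(-269) - 6582400)/213 = -(-57297 - 6582400)/213 = -(-6639697)/213 = -1*(-6639697/213) = 6639697/213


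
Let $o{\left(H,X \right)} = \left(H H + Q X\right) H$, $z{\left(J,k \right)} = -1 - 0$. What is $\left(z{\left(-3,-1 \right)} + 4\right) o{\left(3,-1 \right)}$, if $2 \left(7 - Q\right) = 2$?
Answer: $27$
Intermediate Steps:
$Q = 6$ ($Q = 7 - 1 = 6$)
$z{\left(J,k \right)} = -1$ ($z{\left(J,k \right)} = -1 + 0 = -1$)
$o{\left(H,X \right)} = H \left(H^{2} + 6 X\right)$ ($o{\left(H,X \right)} = \left(H H + 6 X\right) H = \left(H^{2} + 6 X\right) H = H \left(H^{2} + 6 X\right)$)
$\left(z{\left(-3,-1 \right)} + 4\right) o{\left(3,-1 \right)} = \left(-1 + 4\right) 3 \left(3^{2} + 6 \left(-1\right)\right) = 3 \cdot 3 \left(9 - 6\right) = 3 \cdot 3 \cdot 3 = 3 \cdot 9 = 27$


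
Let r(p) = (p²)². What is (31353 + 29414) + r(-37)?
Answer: 1934928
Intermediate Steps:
r(p) = p⁴
(31353 + 29414) + r(-37) = (31353 + 29414) + (-37)⁴ = 60767 + 1874161 = 1934928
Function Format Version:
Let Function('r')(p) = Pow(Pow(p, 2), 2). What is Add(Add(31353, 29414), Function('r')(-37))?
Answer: 1934928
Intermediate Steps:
Function('r')(p) = Pow(p, 4)
Add(Add(31353, 29414), Function('r')(-37)) = Add(Add(31353, 29414), Pow(-37, 4)) = Add(60767, 1874161) = 1934928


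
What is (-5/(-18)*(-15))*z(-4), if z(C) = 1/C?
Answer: 25/24 ≈ 1.0417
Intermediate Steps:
(-5/(-18)*(-15))*z(-4) = (-5/(-18)*(-15))/(-4) = (-5*(-1/18)*(-15))*(-1/4) = ((5/18)*(-15))*(-1/4) = -25/6*(-1/4) = 25/24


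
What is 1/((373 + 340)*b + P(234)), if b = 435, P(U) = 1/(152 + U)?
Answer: 386/119719831 ≈ 3.2242e-6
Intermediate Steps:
1/((373 + 340)*b + P(234)) = 1/((373 + 340)*435 + 1/(152 + 234)) = 1/(713*435 + 1/386) = 1/(310155 + 1/386) = 1/(119719831/386) = 386/119719831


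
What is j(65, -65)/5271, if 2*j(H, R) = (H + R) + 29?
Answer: 29/10542 ≈ 0.0027509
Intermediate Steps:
j(H, R) = 29/2 + H/2 + R/2 (j(H, R) = ((H + R) + 29)/2 = (29 + H + R)/2 = 29/2 + H/2 + R/2)
j(65, -65)/5271 = (29/2 + (½)*65 + (½)*(-65))/5271 = (29/2 + 65/2 - 65/2)*(1/5271) = (29/2)*(1/5271) = 29/10542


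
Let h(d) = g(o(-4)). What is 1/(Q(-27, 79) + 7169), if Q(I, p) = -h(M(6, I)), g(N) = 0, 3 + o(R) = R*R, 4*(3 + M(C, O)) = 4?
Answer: 1/7169 ≈ 0.00013949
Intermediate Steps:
M(C, O) = -2 (M(C, O) = -3 + (¼)*4 = -3 + 1 = -2)
o(R) = -3 + R² (o(R) = -3 + R*R = -3 + R²)
h(d) = 0
Q(I, p) = 0 (Q(I, p) = -1*0 = 0)
1/(Q(-27, 79) + 7169) = 1/(0 + 7169) = 1/7169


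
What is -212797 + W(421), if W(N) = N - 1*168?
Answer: -212544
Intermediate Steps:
W(N) = -168 + N (W(N) = N - 168 = -168 + N)
-212797 + W(421) = -212797 + (-168 + 421) = -212797 + 253 = -212544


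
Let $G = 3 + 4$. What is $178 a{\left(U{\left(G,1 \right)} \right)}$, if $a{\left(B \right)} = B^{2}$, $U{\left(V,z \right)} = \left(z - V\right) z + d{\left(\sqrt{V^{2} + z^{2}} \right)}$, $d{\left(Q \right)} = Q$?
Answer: $15308 - 10680 \sqrt{2} \approx 204.2$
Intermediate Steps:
$G = 7$
$U{\left(V,z \right)} = \sqrt{V^{2} + z^{2}} + z \left(z - V\right)$ ($U{\left(V,z \right)} = \left(z - V\right) z + \sqrt{V^{2} + z^{2}} = z \left(z - V\right) + \sqrt{V^{2} + z^{2}} = \sqrt{V^{2} + z^{2}} + z \left(z - V\right)$)
$178 a{\left(U{\left(G,1 \right)} \right)} = 178 \left(1^{2} + \sqrt{7^{2} + 1^{2}} - 7 \cdot 1\right)^{2} = 178 \left(1 + \sqrt{49 + 1} - 7\right)^{2} = 178 \left(1 + \sqrt{50} - 7\right)^{2} = 178 \left(1 + 5 \sqrt{2} - 7\right)^{2} = 178 \left(-6 + 5 \sqrt{2}\right)^{2}$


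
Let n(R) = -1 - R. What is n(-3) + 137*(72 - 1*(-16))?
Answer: 12058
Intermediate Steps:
n(-3) + 137*(72 - 1*(-16)) = (-1 - 1*(-3)) + 137*(72 - 1*(-16)) = (-1 + 3) + 137*(72 + 16) = 2 + 137*88 = 2 + 12056 = 12058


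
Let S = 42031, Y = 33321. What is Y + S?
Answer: 75352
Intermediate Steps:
Y + S = 33321 + 42031 = 75352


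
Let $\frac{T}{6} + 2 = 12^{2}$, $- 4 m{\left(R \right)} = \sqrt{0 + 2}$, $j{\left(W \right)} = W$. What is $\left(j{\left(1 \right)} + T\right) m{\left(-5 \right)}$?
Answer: $- \frac{853 \sqrt{2}}{4} \approx -301.58$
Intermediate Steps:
$m{\left(R \right)} = - \frac{\sqrt{2}}{4}$ ($m{\left(R \right)} = - \frac{\sqrt{0 + 2}}{4} = - \frac{\sqrt{2}}{4}$)
$T = 852$ ($T = -12 + 6 \cdot 12^{2} = -12 + 6 \cdot 144 = -12 + 864 = 852$)
$\left(j{\left(1 \right)} + T\right) m{\left(-5 \right)} = \left(1 + 852\right) \left(- \frac{\sqrt{2}}{4}\right) = 853 \left(- \frac{\sqrt{2}}{4}\right) = - \frac{853 \sqrt{2}}{4}$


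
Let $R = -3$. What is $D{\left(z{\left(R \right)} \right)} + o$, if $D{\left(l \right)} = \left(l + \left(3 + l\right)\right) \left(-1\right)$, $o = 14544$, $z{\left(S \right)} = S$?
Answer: $14547$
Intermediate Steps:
$D{\left(l \right)} = -3 - 2 l$ ($D{\left(l \right)} = \left(3 + 2 l\right) \left(-1\right) = -3 - 2 l$)
$D{\left(z{\left(R \right)} \right)} + o = \left(-3 - -6\right) + 14544 = \left(-3 + 6\right) + 14544 = 3 + 14544 = 14547$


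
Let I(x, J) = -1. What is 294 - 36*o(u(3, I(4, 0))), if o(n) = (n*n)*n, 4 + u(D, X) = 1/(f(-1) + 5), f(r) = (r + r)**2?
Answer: 195314/81 ≈ 2411.3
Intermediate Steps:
f(r) = 4*r**2 (f(r) = (2*r)**2 = 4*r**2)
u(D, X) = -35/9 (u(D, X) = -4 + 1/(4*(-1)**2 + 5) = -4 + 1/(4*1 + 5) = -4 + 1/(4 + 5) = -4 + 1/9 = -35/9)
o(n) = n**3 (o(n) = n**2*n = n**3)
294 - 36*o(u(3, I(4, 0))) = 294 - 36*(-35/9)**3 = 294 - 36*(-42875/729) = 294 + 171500/81 = 195314/81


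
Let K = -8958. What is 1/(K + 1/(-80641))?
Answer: -80641/722382079 ≈ -0.00011163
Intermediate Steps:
1/(K + 1/(-80641)) = 1/(-8958 + 1/(-80641)) = 1/(-8958 - 1/80641) = 1/(-722382079/80641) = -80641/722382079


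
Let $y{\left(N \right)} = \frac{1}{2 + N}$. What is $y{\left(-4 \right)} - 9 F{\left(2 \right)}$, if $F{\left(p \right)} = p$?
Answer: $- \frac{37}{2} \approx -18.5$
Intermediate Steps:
$y{\left(-4 \right)} - 9 F{\left(2 \right)} = \frac{1}{2 - 4} - 18 = \frac{1}{-2} - 18 = - \frac{1}{2} - 18 = - \frac{37}{2}$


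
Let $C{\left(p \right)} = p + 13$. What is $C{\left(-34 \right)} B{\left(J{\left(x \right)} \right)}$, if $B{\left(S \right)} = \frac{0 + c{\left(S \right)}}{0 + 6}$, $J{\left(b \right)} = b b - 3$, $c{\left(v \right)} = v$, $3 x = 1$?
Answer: $\frac{91}{9} \approx 10.111$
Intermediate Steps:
$x = \frac{1}{3}$ ($x = \frac{1}{3} \cdot 1 = \frac{1}{3} \approx 0.33333$)
$C{\left(p \right)} = 13 + p$
$J{\left(b \right)} = -3 + b^{2}$ ($J{\left(b \right)} = b^{2} - 3 = -3 + b^{2}$)
$B{\left(S \right)} = \frac{S}{6}$ ($B{\left(S \right)} = \frac{0 + S}{0 + 6} = \frac{S}{6}$)
$C{\left(-34 \right)} B{\left(J{\left(x \right)} \right)} = \left(13 - 34\right) \frac{-3 + \left(\frac{1}{3}\right)^{2}}{6} = - 21 \frac{-3 + \frac{1}{9}}{6} = - 21 \cdot \frac{1}{6} \left(- \frac{26}{9}\right) = \left(-21\right) \left(- \frac{13}{27}\right) = \frac{91}{9}$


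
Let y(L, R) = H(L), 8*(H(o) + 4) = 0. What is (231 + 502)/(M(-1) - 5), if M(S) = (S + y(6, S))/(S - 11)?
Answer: -8796/55 ≈ -159.93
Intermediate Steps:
H(o) = -4 (H(o) = -4 + (1/8)*0 = -4 + 0 = -4)
y(L, R) = -4
M(S) = (-4 + S)/(-11 + S) (M(S) = (S - 4)/(S - 11) = (-4 + S)/(-11 + S))
(231 + 502)/(M(-1) - 5) = (231 + 502)/((-4 - 1)/(-11 - 1) - 5) = 733/(-5/(-12) - 5) = 733/(-1/12*(-5) - 5) = 733/(5/12 - 5) = 733/(-55/12) = 733*(-12/55) = -8796/55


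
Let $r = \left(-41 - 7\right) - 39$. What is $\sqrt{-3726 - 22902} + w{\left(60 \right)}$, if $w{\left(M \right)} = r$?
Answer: $-87 + 2 i \sqrt{6657} \approx -87.0 + 163.18 i$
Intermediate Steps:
$r = -87$ ($r = -48 - 39 = -87$)
$w{\left(M \right)} = -87$
$\sqrt{-3726 - 22902} + w{\left(60 \right)} = \sqrt{-3726 - 22902} - 87 = \sqrt{-26628} - 87 = 2 i \sqrt{6657} - 87 = -87 + 2 i \sqrt{6657}$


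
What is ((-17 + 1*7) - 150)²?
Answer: 25600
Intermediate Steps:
((-17 + 1*7) - 150)² = ((-17 + 7) - 150)² = (-10 - 150)² = (-160)² = 25600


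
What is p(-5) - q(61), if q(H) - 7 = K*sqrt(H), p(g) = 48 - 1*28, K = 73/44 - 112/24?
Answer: 13 + 397*sqrt(61)/132 ≈ 36.490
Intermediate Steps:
K = -397/132 (K = 73*(1/44) - 112*1/24 = 73/44 - 14/3 = -397/132 ≈ -3.0076)
p(g) = 20 (p(g) = 48 - 28 = 20)
q(H) = 7 - 397*sqrt(H)/132
p(-5) - q(61) = 20 - (7 - 397*sqrt(61)/132) = 20 + (-7 + 397*sqrt(61)/132) = 13 + 397*sqrt(61)/132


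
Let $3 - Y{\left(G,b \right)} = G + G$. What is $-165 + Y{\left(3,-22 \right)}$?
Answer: $-168$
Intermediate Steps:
$Y{\left(G,b \right)} = 3 - 2 G$ ($Y{\left(G,b \right)} = 3 - \left(G + G\right) = 3 - 2 G$)
$-165 + Y{\left(3,-22 \right)} = -165 + \left(3 - 6\right) = -165 - 3 = -168$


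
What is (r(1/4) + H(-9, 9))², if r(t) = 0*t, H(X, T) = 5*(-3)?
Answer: 225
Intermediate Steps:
H(X, T) = -15
r(t) = 0
(r(1/4) + H(-9, 9))² = (0 - 15)² = (-15)² = 225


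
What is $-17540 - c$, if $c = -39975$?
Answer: $22435$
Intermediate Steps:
$-17540 - c = -17540 - -39975 = -17540 + 39975 = 22435$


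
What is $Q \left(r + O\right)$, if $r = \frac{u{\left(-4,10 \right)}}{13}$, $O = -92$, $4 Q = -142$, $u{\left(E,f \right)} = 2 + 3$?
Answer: $\frac{84561}{26} \approx 3252.3$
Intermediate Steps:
$u{\left(E,f \right)} = 5$
$Q = - \frac{71}{2}$ ($Q = \frac{1}{4} \left(-142\right) = - \frac{71}{2} \approx -35.5$)
$r = \frac{5}{13} \approx 0.38462$
$Q \left(r + O\right) = - \frac{71 \left(\frac{5}{13} - 92\right)}{2} = \left(- \frac{71}{2}\right) \left(- \frac{1191}{13}\right) = \frac{84561}{26}$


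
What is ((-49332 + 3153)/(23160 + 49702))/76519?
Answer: -46179/5575327378 ≈ -8.2827e-6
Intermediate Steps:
((-49332 + 3153)/(23160 + 49702))/76519 = -46179/72862*(1/76519) = -46179*1/72862*(1/76519) = -46179/72862*1/76519 = -46179/5575327378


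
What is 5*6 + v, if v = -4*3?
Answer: 18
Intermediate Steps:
v = -12
5*6 + v = 5*6 - 12 = 30 - 12 = 18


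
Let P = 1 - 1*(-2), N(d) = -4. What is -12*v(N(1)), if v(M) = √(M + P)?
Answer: -12*I ≈ -12.0*I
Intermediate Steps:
P = 3 (P = 1 + 2 = 3)
v(M) = √(3 + M) (v(M) = √(M + 3) = √(3 + M))
-12*v(N(1)) = -12*√(3 - 4) = -12*I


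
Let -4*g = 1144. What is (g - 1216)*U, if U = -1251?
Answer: 1879002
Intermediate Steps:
g = -286 (g = -1/4*1144 = -286)
(g - 1216)*U = (-286 - 1216)*(-1251) = -1502*(-1251) = 1879002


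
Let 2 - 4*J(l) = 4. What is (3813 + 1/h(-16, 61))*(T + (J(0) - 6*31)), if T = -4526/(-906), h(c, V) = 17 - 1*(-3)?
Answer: -12540587623/18120 ≈ -6.9209e+5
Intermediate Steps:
J(l) = -1/2 (J(l) = 1/2 - 1/4*4 = 1/2 - 1 = -1/2)
h(c, V) = 20 (h(c, V) = 17 + 3 = 20)
T = 2263/453 (T = -4526*(-1/906) = 2263/453 ≈ 4.9956)
(3813 + 1/h(-16, 61))*(T + (J(0) - 6*31)) = (3813 + 1/20)*(2263/453 + (-1/2 - 6*31)) = (3813 + 1/20)*(2263/453 + (-1/2 - 186)) = 76261*(2263/453 - 373/2)/20 = (76261/20)*(-164443/906) = -12540587623/18120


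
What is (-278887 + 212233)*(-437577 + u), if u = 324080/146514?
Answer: 712207238220282/24419 ≈ 2.9166e+10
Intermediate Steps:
u = 162040/73257 (u = 324080*(1/146514) = 162040/73257 ≈ 2.2119)
(-278887 + 212233)*(-437577 + u) = (-278887 + 212233)*(-437577 + 162040/73257) = -66654*(-32055416249/73257) = 712207238220282/24419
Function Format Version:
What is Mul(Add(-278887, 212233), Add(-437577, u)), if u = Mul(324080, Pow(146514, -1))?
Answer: Rational(712207238220282, 24419) ≈ 2.9166e+10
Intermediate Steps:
u = Rational(162040, 73257) (u = Mul(324080, Rational(1, 146514)) = Rational(162040, 73257) ≈ 2.2119)
Mul(Add(-278887, 212233), Add(-437577, u)) = Mul(Add(-278887, 212233), Add(-437577, Rational(162040, 73257))) = Mul(-66654, Rational(-32055416249, 73257)) = Rational(712207238220282, 24419)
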